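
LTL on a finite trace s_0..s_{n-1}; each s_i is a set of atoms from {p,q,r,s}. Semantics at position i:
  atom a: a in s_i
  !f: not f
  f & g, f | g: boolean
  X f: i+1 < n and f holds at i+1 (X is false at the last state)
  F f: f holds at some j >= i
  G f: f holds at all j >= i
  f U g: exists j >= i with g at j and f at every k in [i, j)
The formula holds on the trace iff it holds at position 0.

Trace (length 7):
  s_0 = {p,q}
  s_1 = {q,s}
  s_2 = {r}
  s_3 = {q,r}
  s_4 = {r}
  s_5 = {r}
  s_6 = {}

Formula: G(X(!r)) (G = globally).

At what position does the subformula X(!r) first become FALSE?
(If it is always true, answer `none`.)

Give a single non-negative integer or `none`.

s_0={p,q}: X(!r)=True !r=True r=False
s_1={q,s}: X(!r)=False !r=True r=False
s_2={r}: X(!r)=False !r=False r=True
s_3={q,r}: X(!r)=False !r=False r=True
s_4={r}: X(!r)=False !r=False r=True
s_5={r}: X(!r)=True !r=False r=True
s_6={}: X(!r)=False !r=True r=False
G(X(!r)) holds globally = False
First violation at position 1.

Answer: 1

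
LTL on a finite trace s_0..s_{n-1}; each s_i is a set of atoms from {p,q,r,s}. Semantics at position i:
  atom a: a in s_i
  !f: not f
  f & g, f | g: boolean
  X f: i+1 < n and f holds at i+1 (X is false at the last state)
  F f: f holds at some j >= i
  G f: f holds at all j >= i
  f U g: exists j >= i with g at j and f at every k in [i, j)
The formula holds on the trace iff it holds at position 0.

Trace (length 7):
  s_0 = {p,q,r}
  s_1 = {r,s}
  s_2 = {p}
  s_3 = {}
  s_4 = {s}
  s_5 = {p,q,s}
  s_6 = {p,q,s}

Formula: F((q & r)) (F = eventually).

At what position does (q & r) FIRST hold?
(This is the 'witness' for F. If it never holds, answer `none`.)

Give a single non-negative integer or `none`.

Answer: 0

Derivation:
s_0={p,q,r}: (q & r)=True q=True r=True
s_1={r,s}: (q & r)=False q=False r=True
s_2={p}: (q & r)=False q=False r=False
s_3={}: (q & r)=False q=False r=False
s_4={s}: (q & r)=False q=False r=False
s_5={p,q,s}: (q & r)=False q=True r=False
s_6={p,q,s}: (q & r)=False q=True r=False
F((q & r)) holds; first witness at position 0.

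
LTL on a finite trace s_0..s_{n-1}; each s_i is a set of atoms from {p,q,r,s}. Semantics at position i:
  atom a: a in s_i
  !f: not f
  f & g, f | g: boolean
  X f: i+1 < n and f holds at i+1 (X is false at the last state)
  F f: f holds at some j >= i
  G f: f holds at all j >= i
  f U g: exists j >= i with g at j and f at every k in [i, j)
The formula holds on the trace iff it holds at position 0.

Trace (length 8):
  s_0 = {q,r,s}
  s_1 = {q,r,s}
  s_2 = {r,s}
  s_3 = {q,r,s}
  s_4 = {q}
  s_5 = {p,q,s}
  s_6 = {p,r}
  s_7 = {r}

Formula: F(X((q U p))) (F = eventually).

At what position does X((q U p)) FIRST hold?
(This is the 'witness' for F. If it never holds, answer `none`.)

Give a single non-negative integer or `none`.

s_0={q,r,s}: X((q U p))=False (q U p)=False q=True p=False
s_1={q,r,s}: X((q U p))=False (q U p)=False q=True p=False
s_2={r,s}: X((q U p))=True (q U p)=False q=False p=False
s_3={q,r,s}: X((q U p))=True (q U p)=True q=True p=False
s_4={q}: X((q U p))=True (q U p)=True q=True p=False
s_5={p,q,s}: X((q U p))=True (q U p)=True q=True p=True
s_6={p,r}: X((q U p))=False (q U p)=True q=False p=True
s_7={r}: X((q U p))=False (q U p)=False q=False p=False
F(X((q U p))) holds; first witness at position 2.

Answer: 2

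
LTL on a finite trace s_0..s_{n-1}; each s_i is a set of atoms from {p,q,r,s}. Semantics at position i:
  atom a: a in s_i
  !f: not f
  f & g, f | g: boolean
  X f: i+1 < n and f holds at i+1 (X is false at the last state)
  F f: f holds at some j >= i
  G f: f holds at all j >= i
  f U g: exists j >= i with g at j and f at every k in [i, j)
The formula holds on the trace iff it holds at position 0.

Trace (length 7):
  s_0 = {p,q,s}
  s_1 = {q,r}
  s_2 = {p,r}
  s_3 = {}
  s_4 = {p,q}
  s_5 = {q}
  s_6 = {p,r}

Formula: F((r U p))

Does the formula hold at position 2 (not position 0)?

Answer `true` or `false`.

Answer: true

Derivation:
s_0={p,q,s}: F((r U p))=True (r U p)=True r=False p=True
s_1={q,r}: F((r U p))=True (r U p)=True r=True p=False
s_2={p,r}: F((r U p))=True (r U p)=True r=True p=True
s_3={}: F((r U p))=True (r U p)=False r=False p=False
s_4={p,q}: F((r U p))=True (r U p)=True r=False p=True
s_5={q}: F((r U p))=True (r U p)=False r=False p=False
s_6={p,r}: F((r U p))=True (r U p)=True r=True p=True
Evaluating at position 2: result = True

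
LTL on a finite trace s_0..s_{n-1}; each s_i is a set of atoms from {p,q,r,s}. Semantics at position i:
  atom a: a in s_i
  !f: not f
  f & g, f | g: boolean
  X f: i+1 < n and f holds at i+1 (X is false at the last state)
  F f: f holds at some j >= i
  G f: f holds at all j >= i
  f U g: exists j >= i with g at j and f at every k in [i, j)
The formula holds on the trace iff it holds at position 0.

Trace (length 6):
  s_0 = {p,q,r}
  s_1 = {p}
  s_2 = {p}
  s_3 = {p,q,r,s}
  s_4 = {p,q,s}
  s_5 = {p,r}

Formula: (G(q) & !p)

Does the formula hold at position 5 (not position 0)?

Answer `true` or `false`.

s_0={p,q,r}: (G(q) & !p)=False G(q)=False q=True !p=False p=True
s_1={p}: (G(q) & !p)=False G(q)=False q=False !p=False p=True
s_2={p}: (G(q) & !p)=False G(q)=False q=False !p=False p=True
s_3={p,q,r,s}: (G(q) & !p)=False G(q)=False q=True !p=False p=True
s_4={p,q,s}: (G(q) & !p)=False G(q)=False q=True !p=False p=True
s_5={p,r}: (G(q) & !p)=False G(q)=False q=False !p=False p=True
Evaluating at position 5: result = False

Answer: false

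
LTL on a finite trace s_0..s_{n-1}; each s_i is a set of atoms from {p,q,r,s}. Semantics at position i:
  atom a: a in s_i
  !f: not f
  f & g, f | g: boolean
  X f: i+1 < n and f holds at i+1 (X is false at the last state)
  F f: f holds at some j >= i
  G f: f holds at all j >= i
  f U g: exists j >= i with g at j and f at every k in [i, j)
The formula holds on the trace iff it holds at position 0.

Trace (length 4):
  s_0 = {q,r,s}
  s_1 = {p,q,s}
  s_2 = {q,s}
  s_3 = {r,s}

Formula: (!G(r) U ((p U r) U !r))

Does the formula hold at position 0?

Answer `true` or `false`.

s_0={q,r,s}: (!G(r) U ((p U r) U !r))=True !G(r)=True G(r)=False r=True ((p U r) U !r)=True (p U r)=True p=False !r=False
s_1={p,q,s}: (!G(r) U ((p U r) U !r))=True !G(r)=True G(r)=False r=False ((p U r) U !r)=True (p U r)=False p=True !r=True
s_2={q,s}: (!G(r) U ((p U r) U !r))=True !G(r)=True G(r)=False r=False ((p U r) U !r)=True (p U r)=False p=False !r=True
s_3={r,s}: (!G(r) U ((p U r) U !r))=False !G(r)=False G(r)=True r=True ((p U r) U !r)=False (p U r)=True p=False !r=False

Answer: true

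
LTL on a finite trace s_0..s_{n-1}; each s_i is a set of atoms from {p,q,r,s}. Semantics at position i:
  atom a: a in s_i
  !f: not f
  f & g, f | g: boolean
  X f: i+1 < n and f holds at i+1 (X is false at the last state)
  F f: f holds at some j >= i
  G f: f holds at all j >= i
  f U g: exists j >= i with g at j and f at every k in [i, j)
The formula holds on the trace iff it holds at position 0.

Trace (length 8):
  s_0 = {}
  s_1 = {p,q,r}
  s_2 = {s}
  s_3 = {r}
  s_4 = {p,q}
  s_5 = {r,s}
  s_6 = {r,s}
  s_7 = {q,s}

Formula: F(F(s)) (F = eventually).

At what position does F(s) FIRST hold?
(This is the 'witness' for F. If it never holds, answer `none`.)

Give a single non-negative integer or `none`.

Answer: 0

Derivation:
s_0={}: F(s)=True s=False
s_1={p,q,r}: F(s)=True s=False
s_2={s}: F(s)=True s=True
s_3={r}: F(s)=True s=False
s_4={p,q}: F(s)=True s=False
s_5={r,s}: F(s)=True s=True
s_6={r,s}: F(s)=True s=True
s_7={q,s}: F(s)=True s=True
F(F(s)) holds; first witness at position 0.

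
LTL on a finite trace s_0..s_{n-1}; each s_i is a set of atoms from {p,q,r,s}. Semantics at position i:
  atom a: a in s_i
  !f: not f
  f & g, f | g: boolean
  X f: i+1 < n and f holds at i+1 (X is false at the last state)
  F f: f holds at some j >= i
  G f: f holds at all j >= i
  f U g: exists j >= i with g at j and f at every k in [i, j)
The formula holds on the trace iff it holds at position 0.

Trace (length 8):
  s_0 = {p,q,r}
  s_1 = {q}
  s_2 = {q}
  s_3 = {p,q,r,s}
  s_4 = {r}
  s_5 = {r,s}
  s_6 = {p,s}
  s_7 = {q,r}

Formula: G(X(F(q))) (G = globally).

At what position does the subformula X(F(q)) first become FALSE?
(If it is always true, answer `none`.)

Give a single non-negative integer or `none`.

s_0={p,q,r}: X(F(q))=True F(q)=True q=True
s_1={q}: X(F(q))=True F(q)=True q=True
s_2={q}: X(F(q))=True F(q)=True q=True
s_3={p,q,r,s}: X(F(q))=True F(q)=True q=True
s_4={r}: X(F(q))=True F(q)=True q=False
s_5={r,s}: X(F(q))=True F(q)=True q=False
s_6={p,s}: X(F(q))=True F(q)=True q=False
s_7={q,r}: X(F(q))=False F(q)=True q=True
G(X(F(q))) holds globally = False
First violation at position 7.

Answer: 7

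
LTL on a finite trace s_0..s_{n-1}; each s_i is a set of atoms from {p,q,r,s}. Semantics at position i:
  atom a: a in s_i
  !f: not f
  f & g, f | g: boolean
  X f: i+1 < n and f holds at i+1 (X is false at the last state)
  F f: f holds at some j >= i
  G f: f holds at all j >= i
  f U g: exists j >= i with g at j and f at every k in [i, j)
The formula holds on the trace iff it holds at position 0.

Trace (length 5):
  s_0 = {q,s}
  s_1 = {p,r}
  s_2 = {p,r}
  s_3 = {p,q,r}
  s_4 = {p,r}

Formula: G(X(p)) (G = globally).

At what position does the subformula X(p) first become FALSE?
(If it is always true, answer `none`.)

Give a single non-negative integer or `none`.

Answer: 4

Derivation:
s_0={q,s}: X(p)=True p=False
s_1={p,r}: X(p)=True p=True
s_2={p,r}: X(p)=True p=True
s_3={p,q,r}: X(p)=True p=True
s_4={p,r}: X(p)=False p=True
G(X(p)) holds globally = False
First violation at position 4.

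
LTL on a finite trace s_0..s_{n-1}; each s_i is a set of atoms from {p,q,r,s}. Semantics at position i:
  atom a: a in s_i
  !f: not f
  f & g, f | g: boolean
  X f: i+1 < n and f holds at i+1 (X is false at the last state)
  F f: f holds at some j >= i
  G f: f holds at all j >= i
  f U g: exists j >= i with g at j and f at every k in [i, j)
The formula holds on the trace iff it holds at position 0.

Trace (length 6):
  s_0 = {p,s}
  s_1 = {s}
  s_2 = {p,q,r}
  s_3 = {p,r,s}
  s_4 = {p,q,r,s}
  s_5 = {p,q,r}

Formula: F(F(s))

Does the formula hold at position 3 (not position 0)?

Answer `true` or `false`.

Answer: true

Derivation:
s_0={p,s}: F(F(s))=True F(s)=True s=True
s_1={s}: F(F(s))=True F(s)=True s=True
s_2={p,q,r}: F(F(s))=True F(s)=True s=False
s_3={p,r,s}: F(F(s))=True F(s)=True s=True
s_4={p,q,r,s}: F(F(s))=True F(s)=True s=True
s_5={p,q,r}: F(F(s))=False F(s)=False s=False
Evaluating at position 3: result = True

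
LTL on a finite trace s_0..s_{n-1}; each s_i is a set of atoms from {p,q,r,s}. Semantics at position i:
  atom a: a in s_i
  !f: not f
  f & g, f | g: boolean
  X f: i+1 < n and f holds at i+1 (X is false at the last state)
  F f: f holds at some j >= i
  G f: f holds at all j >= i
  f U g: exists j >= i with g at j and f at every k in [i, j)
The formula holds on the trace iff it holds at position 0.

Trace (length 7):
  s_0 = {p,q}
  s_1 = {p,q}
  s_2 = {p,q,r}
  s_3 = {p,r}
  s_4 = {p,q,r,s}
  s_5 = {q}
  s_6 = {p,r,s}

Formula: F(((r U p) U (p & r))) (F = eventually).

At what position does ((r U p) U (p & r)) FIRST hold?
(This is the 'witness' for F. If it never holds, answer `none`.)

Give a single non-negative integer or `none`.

s_0={p,q}: ((r U p) U (p & r))=True (r U p)=True r=False p=True (p & r)=False
s_1={p,q}: ((r U p) U (p & r))=True (r U p)=True r=False p=True (p & r)=False
s_2={p,q,r}: ((r U p) U (p & r))=True (r U p)=True r=True p=True (p & r)=True
s_3={p,r}: ((r U p) U (p & r))=True (r U p)=True r=True p=True (p & r)=True
s_4={p,q,r,s}: ((r U p) U (p & r))=True (r U p)=True r=True p=True (p & r)=True
s_5={q}: ((r U p) U (p & r))=False (r U p)=False r=False p=False (p & r)=False
s_6={p,r,s}: ((r U p) U (p & r))=True (r U p)=True r=True p=True (p & r)=True
F(((r U p) U (p & r))) holds; first witness at position 0.

Answer: 0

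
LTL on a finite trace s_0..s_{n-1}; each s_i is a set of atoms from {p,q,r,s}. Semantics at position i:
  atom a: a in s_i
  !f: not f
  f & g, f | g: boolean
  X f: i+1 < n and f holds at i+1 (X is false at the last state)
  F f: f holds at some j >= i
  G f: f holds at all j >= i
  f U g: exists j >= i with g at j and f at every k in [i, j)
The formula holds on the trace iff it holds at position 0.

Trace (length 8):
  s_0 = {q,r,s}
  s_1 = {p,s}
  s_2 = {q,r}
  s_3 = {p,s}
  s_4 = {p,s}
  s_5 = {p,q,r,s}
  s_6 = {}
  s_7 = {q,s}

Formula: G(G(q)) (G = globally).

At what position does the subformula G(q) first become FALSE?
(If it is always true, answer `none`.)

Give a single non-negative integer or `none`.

Answer: 0

Derivation:
s_0={q,r,s}: G(q)=False q=True
s_1={p,s}: G(q)=False q=False
s_2={q,r}: G(q)=False q=True
s_3={p,s}: G(q)=False q=False
s_4={p,s}: G(q)=False q=False
s_5={p,q,r,s}: G(q)=False q=True
s_6={}: G(q)=False q=False
s_7={q,s}: G(q)=True q=True
G(G(q)) holds globally = False
First violation at position 0.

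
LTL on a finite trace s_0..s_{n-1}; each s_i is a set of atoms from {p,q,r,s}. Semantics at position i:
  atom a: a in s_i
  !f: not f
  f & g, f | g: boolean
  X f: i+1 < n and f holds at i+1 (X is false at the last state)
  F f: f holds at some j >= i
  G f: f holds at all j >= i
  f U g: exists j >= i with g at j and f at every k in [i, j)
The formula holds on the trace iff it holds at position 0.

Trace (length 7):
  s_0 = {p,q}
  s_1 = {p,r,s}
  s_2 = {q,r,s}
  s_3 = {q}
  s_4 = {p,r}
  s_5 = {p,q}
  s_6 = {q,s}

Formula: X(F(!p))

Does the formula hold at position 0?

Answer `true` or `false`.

s_0={p,q}: X(F(!p))=True F(!p)=True !p=False p=True
s_1={p,r,s}: X(F(!p))=True F(!p)=True !p=False p=True
s_2={q,r,s}: X(F(!p))=True F(!p)=True !p=True p=False
s_3={q}: X(F(!p))=True F(!p)=True !p=True p=False
s_4={p,r}: X(F(!p))=True F(!p)=True !p=False p=True
s_5={p,q}: X(F(!p))=True F(!p)=True !p=False p=True
s_6={q,s}: X(F(!p))=False F(!p)=True !p=True p=False

Answer: true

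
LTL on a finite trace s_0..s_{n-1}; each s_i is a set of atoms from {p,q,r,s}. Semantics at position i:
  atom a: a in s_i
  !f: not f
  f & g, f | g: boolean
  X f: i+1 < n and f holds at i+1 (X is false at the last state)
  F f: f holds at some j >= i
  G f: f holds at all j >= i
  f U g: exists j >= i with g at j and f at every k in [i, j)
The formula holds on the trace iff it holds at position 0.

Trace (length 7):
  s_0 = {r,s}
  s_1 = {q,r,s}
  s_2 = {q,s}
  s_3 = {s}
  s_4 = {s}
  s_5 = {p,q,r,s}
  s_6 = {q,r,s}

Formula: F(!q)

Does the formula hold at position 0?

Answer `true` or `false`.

s_0={r,s}: F(!q)=True !q=True q=False
s_1={q,r,s}: F(!q)=True !q=False q=True
s_2={q,s}: F(!q)=True !q=False q=True
s_3={s}: F(!q)=True !q=True q=False
s_4={s}: F(!q)=True !q=True q=False
s_5={p,q,r,s}: F(!q)=False !q=False q=True
s_6={q,r,s}: F(!q)=False !q=False q=True

Answer: true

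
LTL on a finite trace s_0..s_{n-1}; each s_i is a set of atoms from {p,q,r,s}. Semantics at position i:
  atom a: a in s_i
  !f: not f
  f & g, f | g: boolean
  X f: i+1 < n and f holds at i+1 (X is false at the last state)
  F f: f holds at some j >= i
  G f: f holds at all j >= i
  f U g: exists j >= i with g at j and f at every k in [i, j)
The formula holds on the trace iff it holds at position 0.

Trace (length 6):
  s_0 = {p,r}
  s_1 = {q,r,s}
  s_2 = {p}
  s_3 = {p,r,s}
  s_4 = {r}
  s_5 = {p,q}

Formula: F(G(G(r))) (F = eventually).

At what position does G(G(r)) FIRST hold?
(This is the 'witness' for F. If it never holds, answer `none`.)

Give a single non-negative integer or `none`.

Answer: none

Derivation:
s_0={p,r}: G(G(r))=False G(r)=False r=True
s_1={q,r,s}: G(G(r))=False G(r)=False r=True
s_2={p}: G(G(r))=False G(r)=False r=False
s_3={p,r,s}: G(G(r))=False G(r)=False r=True
s_4={r}: G(G(r))=False G(r)=False r=True
s_5={p,q}: G(G(r))=False G(r)=False r=False
F(G(G(r))) does not hold (no witness exists).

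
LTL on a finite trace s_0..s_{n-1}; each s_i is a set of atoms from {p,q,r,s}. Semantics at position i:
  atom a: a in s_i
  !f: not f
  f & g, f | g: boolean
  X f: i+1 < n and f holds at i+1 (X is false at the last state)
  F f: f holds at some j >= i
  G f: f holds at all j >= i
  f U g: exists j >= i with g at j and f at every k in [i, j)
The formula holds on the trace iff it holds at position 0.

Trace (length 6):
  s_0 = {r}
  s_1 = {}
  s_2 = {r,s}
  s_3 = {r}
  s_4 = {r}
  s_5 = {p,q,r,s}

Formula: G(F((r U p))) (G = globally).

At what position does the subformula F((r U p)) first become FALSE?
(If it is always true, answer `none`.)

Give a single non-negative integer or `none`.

s_0={r}: F((r U p))=True (r U p)=False r=True p=False
s_1={}: F((r U p))=True (r U p)=False r=False p=False
s_2={r,s}: F((r U p))=True (r U p)=True r=True p=False
s_3={r}: F((r U p))=True (r U p)=True r=True p=False
s_4={r}: F((r U p))=True (r U p)=True r=True p=False
s_5={p,q,r,s}: F((r U p))=True (r U p)=True r=True p=True
G(F((r U p))) holds globally = True
No violation — formula holds at every position.

Answer: none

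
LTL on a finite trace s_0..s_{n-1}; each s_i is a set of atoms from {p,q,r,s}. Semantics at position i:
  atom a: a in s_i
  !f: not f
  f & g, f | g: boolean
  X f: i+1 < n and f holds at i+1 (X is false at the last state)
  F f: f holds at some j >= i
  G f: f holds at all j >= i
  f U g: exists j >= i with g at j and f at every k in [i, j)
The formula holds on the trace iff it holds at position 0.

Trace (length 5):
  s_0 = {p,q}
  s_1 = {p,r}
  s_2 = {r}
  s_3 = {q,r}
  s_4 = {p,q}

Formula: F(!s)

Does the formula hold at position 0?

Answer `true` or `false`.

Answer: true

Derivation:
s_0={p,q}: F(!s)=True !s=True s=False
s_1={p,r}: F(!s)=True !s=True s=False
s_2={r}: F(!s)=True !s=True s=False
s_3={q,r}: F(!s)=True !s=True s=False
s_4={p,q}: F(!s)=True !s=True s=False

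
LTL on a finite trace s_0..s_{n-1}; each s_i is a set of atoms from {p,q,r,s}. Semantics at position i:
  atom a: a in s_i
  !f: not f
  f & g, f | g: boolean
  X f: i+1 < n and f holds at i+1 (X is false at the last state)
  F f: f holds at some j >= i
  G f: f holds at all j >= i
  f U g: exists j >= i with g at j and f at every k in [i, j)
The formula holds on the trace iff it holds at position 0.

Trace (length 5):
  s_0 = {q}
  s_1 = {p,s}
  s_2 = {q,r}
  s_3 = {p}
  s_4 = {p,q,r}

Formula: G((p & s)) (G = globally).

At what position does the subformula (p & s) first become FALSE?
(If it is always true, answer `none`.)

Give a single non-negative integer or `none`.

Answer: 0

Derivation:
s_0={q}: (p & s)=False p=False s=False
s_1={p,s}: (p & s)=True p=True s=True
s_2={q,r}: (p & s)=False p=False s=False
s_3={p}: (p & s)=False p=True s=False
s_4={p,q,r}: (p & s)=False p=True s=False
G((p & s)) holds globally = False
First violation at position 0.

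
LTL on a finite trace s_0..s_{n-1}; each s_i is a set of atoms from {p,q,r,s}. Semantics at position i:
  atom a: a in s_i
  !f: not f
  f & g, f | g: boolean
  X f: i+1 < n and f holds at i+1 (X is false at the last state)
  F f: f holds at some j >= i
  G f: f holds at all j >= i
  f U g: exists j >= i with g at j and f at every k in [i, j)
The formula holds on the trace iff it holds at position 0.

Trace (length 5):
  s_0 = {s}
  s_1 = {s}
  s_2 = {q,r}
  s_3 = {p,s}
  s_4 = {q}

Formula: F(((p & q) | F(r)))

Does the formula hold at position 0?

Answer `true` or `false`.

s_0={s}: F(((p & q) | F(r)))=True ((p & q) | F(r))=True (p & q)=False p=False q=False F(r)=True r=False
s_1={s}: F(((p & q) | F(r)))=True ((p & q) | F(r))=True (p & q)=False p=False q=False F(r)=True r=False
s_2={q,r}: F(((p & q) | F(r)))=True ((p & q) | F(r))=True (p & q)=False p=False q=True F(r)=True r=True
s_3={p,s}: F(((p & q) | F(r)))=False ((p & q) | F(r))=False (p & q)=False p=True q=False F(r)=False r=False
s_4={q}: F(((p & q) | F(r)))=False ((p & q) | F(r))=False (p & q)=False p=False q=True F(r)=False r=False

Answer: true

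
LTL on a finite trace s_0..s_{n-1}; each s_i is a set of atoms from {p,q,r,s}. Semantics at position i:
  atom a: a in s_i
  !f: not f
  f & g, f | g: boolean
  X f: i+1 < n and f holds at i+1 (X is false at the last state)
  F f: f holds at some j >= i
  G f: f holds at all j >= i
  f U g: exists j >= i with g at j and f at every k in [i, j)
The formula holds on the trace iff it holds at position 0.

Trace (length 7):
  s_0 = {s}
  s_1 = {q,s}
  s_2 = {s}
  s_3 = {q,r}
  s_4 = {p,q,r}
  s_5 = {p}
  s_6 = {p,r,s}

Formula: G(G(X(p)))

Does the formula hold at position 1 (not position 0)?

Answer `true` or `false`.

Answer: false

Derivation:
s_0={s}: G(G(X(p)))=False G(X(p))=False X(p)=False p=False
s_1={q,s}: G(G(X(p)))=False G(X(p))=False X(p)=False p=False
s_2={s}: G(G(X(p)))=False G(X(p))=False X(p)=False p=False
s_3={q,r}: G(G(X(p)))=False G(X(p))=False X(p)=True p=False
s_4={p,q,r}: G(G(X(p)))=False G(X(p))=False X(p)=True p=True
s_5={p}: G(G(X(p)))=False G(X(p))=False X(p)=True p=True
s_6={p,r,s}: G(G(X(p)))=False G(X(p))=False X(p)=False p=True
Evaluating at position 1: result = False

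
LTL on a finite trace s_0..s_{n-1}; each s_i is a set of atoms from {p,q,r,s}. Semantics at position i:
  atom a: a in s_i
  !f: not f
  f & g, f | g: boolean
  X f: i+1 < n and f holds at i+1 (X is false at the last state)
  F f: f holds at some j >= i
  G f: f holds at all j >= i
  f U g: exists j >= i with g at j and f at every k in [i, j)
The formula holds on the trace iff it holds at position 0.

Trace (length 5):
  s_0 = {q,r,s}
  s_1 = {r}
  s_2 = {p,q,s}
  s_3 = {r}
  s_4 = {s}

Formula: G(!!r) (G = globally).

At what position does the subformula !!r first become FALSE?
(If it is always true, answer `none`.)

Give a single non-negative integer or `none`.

Answer: 2

Derivation:
s_0={q,r,s}: !!r=True !r=False r=True
s_1={r}: !!r=True !r=False r=True
s_2={p,q,s}: !!r=False !r=True r=False
s_3={r}: !!r=True !r=False r=True
s_4={s}: !!r=False !r=True r=False
G(!!r) holds globally = False
First violation at position 2.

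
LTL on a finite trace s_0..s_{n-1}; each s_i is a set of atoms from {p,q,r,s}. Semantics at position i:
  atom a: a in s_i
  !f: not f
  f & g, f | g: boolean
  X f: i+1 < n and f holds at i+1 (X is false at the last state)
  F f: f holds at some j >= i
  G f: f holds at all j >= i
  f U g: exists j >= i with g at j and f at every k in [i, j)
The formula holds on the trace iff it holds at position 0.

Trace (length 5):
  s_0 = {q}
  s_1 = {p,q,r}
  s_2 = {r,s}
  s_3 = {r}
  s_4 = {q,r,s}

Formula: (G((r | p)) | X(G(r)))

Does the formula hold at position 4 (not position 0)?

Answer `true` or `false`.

s_0={q}: (G((r | p)) | X(G(r)))=True G((r | p))=False (r | p)=False r=False p=False X(G(r))=True G(r)=False
s_1={p,q,r}: (G((r | p)) | X(G(r)))=True G((r | p))=True (r | p)=True r=True p=True X(G(r))=True G(r)=True
s_2={r,s}: (G((r | p)) | X(G(r)))=True G((r | p))=True (r | p)=True r=True p=False X(G(r))=True G(r)=True
s_3={r}: (G((r | p)) | X(G(r)))=True G((r | p))=True (r | p)=True r=True p=False X(G(r))=True G(r)=True
s_4={q,r,s}: (G((r | p)) | X(G(r)))=True G((r | p))=True (r | p)=True r=True p=False X(G(r))=False G(r)=True
Evaluating at position 4: result = True

Answer: true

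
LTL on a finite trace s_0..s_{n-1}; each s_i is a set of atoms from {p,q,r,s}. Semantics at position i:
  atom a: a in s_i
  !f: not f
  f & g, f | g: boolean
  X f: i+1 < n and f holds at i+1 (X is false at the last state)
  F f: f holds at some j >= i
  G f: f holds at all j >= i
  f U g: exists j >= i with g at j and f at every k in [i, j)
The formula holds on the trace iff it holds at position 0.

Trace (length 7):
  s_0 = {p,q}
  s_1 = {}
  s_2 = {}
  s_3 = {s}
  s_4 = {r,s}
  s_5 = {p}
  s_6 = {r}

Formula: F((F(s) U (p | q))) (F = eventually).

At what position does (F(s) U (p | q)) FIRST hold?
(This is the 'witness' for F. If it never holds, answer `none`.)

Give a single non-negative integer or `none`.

Answer: 0

Derivation:
s_0={p,q}: (F(s) U (p | q))=True F(s)=True s=False (p | q)=True p=True q=True
s_1={}: (F(s) U (p | q))=True F(s)=True s=False (p | q)=False p=False q=False
s_2={}: (F(s) U (p | q))=True F(s)=True s=False (p | q)=False p=False q=False
s_3={s}: (F(s) U (p | q))=True F(s)=True s=True (p | q)=False p=False q=False
s_4={r,s}: (F(s) U (p | q))=True F(s)=True s=True (p | q)=False p=False q=False
s_5={p}: (F(s) U (p | q))=True F(s)=False s=False (p | q)=True p=True q=False
s_6={r}: (F(s) U (p | q))=False F(s)=False s=False (p | q)=False p=False q=False
F((F(s) U (p | q))) holds; first witness at position 0.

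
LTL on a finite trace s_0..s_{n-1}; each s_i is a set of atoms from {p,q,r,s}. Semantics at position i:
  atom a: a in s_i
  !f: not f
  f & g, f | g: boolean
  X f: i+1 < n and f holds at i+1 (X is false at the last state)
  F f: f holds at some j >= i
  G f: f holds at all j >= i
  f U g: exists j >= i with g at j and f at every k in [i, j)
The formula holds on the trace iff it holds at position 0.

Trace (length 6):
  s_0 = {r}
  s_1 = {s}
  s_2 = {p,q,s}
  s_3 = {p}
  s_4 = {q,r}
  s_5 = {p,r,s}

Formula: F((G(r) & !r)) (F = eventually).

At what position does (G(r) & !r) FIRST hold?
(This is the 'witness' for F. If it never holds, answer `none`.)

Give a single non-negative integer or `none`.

s_0={r}: (G(r) & !r)=False G(r)=False r=True !r=False
s_1={s}: (G(r) & !r)=False G(r)=False r=False !r=True
s_2={p,q,s}: (G(r) & !r)=False G(r)=False r=False !r=True
s_3={p}: (G(r) & !r)=False G(r)=False r=False !r=True
s_4={q,r}: (G(r) & !r)=False G(r)=True r=True !r=False
s_5={p,r,s}: (G(r) & !r)=False G(r)=True r=True !r=False
F((G(r) & !r)) does not hold (no witness exists).

Answer: none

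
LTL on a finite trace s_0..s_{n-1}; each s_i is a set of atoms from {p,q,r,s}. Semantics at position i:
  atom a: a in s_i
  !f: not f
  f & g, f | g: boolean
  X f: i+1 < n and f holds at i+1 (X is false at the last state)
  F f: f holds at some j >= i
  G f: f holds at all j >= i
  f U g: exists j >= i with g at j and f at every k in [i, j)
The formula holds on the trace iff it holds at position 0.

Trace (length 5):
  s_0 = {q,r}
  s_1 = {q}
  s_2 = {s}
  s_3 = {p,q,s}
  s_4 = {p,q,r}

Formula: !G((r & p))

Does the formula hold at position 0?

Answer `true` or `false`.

Answer: true

Derivation:
s_0={q,r}: !G((r & p))=True G((r & p))=False (r & p)=False r=True p=False
s_1={q}: !G((r & p))=True G((r & p))=False (r & p)=False r=False p=False
s_2={s}: !G((r & p))=True G((r & p))=False (r & p)=False r=False p=False
s_3={p,q,s}: !G((r & p))=True G((r & p))=False (r & p)=False r=False p=True
s_4={p,q,r}: !G((r & p))=False G((r & p))=True (r & p)=True r=True p=True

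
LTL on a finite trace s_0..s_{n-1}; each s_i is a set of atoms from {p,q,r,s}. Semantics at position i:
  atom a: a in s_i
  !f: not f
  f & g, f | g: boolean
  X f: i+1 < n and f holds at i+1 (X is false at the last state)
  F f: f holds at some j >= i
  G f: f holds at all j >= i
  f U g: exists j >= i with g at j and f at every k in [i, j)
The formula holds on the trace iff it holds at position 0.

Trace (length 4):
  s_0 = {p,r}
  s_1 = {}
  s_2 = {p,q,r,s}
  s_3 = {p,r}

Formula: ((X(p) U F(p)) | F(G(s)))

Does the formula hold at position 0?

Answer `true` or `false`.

s_0={p,r}: ((X(p) U F(p)) | F(G(s)))=True (X(p) U F(p))=True X(p)=False p=True F(p)=True F(G(s))=False G(s)=False s=False
s_1={}: ((X(p) U F(p)) | F(G(s)))=True (X(p) U F(p))=True X(p)=True p=False F(p)=True F(G(s))=False G(s)=False s=False
s_2={p,q,r,s}: ((X(p) U F(p)) | F(G(s)))=True (X(p) U F(p))=True X(p)=True p=True F(p)=True F(G(s))=False G(s)=False s=True
s_3={p,r}: ((X(p) U F(p)) | F(G(s)))=True (X(p) U F(p))=True X(p)=False p=True F(p)=True F(G(s))=False G(s)=False s=False

Answer: true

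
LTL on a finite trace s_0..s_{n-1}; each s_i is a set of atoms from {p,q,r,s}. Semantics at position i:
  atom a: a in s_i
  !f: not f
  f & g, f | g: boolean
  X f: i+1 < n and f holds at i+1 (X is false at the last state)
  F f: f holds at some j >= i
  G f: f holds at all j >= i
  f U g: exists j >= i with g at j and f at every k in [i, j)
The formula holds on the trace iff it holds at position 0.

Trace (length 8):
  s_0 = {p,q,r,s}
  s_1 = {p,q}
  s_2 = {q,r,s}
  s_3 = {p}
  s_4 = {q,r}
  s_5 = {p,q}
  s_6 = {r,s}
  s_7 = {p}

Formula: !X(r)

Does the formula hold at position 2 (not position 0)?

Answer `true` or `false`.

s_0={p,q,r,s}: !X(r)=True X(r)=False r=True
s_1={p,q}: !X(r)=False X(r)=True r=False
s_2={q,r,s}: !X(r)=True X(r)=False r=True
s_3={p}: !X(r)=False X(r)=True r=False
s_4={q,r}: !X(r)=True X(r)=False r=True
s_5={p,q}: !X(r)=False X(r)=True r=False
s_6={r,s}: !X(r)=True X(r)=False r=True
s_7={p}: !X(r)=True X(r)=False r=False
Evaluating at position 2: result = True

Answer: true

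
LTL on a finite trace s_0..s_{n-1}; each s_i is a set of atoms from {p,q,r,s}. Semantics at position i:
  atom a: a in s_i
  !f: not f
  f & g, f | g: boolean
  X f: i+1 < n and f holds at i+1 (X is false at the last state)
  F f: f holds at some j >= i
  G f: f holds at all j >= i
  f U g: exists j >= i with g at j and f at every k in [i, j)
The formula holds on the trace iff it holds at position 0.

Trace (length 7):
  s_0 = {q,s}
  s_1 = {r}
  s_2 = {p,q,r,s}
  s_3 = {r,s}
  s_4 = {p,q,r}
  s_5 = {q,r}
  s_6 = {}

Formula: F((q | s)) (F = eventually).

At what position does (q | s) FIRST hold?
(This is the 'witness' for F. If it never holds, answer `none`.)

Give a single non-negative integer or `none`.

s_0={q,s}: (q | s)=True q=True s=True
s_1={r}: (q | s)=False q=False s=False
s_2={p,q,r,s}: (q | s)=True q=True s=True
s_3={r,s}: (q | s)=True q=False s=True
s_4={p,q,r}: (q | s)=True q=True s=False
s_5={q,r}: (q | s)=True q=True s=False
s_6={}: (q | s)=False q=False s=False
F((q | s)) holds; first witness at position 0.

Answer: 0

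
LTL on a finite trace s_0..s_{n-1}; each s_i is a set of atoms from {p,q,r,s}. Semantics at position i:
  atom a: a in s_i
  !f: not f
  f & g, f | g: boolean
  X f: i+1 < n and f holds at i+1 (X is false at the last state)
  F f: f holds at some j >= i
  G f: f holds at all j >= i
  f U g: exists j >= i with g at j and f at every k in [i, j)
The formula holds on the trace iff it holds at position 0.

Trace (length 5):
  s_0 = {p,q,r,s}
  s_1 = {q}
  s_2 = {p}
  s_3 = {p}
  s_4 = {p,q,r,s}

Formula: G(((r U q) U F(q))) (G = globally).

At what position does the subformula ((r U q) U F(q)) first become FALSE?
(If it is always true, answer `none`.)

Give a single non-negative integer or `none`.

s_0={p,q,r,s}: ((r U q) U F(q))=True (r U q)=True r=True q=True F(q)=True
s_1={q}: ((r U q) U F(q))=True (r U q)=True r=False q=True F(q)=True
s_2={p}: ((r U q) U F(q))=True (r U q)=False r=False q=False F(q)=True
s_3={p}: ((r U q) U F(q))=True (r U q)=False r=False q=False F(q)=True
s_4={p,q,r,s}: ((r U q) U F(q))=True (r U q)=True r=True q=True F(q)=True
G(((r U q) U F(q))) holds globally = True
No violation — formula holds at every position.

Answer: none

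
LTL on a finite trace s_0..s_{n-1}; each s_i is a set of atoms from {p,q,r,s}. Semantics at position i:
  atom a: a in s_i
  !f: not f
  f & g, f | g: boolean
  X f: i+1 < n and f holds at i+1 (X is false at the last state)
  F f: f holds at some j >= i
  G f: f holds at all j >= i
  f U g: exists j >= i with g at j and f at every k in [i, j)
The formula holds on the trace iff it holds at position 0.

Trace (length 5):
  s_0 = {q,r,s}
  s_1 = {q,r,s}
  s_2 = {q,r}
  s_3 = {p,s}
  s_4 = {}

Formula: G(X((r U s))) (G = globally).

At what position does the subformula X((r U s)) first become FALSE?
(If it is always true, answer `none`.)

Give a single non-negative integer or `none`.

Answer: 3

Derivation:
s_0={q,r,s}: X((r U s))=True (r U s)=True r=True s=True
s_1={q,r,s}: X((r U s))=True (r U s)=True r=True s=True
s_2={q,r}: X((r U s))=True (r U s)=True r=True s=False
s_3={p,s}: X((r U s))=False (r U s)=True r=False s=True
s_4={}: X((r U s))=False (r U s)=False r=False s=False
G(X((r U s))) holds globally = False
First violation at position 3.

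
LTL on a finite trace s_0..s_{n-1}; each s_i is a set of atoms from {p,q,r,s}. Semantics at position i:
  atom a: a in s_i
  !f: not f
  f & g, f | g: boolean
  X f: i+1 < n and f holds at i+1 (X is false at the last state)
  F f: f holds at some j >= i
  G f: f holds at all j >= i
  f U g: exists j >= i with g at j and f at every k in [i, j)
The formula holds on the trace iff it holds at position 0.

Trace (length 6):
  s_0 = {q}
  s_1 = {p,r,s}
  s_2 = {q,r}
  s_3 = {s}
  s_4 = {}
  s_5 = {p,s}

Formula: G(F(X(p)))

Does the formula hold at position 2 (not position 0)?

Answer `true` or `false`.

s_0={q}: G(F(X(p)))=False F(X(p))=True X(p)=True p=False
s_1={p,r,s}: G(F(X(p)))=False F(X(p))=True X(p)=False p=True
s_2={q,r}: G(F(X(p)))=False F(X(p))=True X(p)=False p=False
s_3={s}: G(F(X(p)))=False F(X(p))=True X(p)=False p=False
s_4={}: G(F(X(p)))=False F(X(p))=True X(p)=True p=False
s_5={p,s}: G(F(X(p)))=False F(X(p))=False X(p)=False p=True
Evaluating at position 2: result = False

Answer: false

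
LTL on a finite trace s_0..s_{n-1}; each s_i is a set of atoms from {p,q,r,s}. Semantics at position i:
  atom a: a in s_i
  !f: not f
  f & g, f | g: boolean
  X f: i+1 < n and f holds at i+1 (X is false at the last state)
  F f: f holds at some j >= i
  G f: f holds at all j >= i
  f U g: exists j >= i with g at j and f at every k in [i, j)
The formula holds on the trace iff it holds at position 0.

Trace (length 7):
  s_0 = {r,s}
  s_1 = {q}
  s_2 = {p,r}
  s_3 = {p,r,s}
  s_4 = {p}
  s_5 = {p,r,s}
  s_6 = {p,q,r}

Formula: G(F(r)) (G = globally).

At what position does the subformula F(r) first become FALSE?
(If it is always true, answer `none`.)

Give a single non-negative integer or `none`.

Answer: none

Derivation:
s_0={r,s}: F(r)=True r=True
s_1={q}: F(r)=True r=False
s_2={p,r}: F(r)=True r=True
s_3={p,r,s}: F(r)=True r=True
s_4={p}: F(r)=True r=False
s_5={p,r,s}: F(r)=True r=True
s_6={p,q,r}: F(r)=True r=True
G(F(r)) holds globally = True
No violation — formula holds at every position.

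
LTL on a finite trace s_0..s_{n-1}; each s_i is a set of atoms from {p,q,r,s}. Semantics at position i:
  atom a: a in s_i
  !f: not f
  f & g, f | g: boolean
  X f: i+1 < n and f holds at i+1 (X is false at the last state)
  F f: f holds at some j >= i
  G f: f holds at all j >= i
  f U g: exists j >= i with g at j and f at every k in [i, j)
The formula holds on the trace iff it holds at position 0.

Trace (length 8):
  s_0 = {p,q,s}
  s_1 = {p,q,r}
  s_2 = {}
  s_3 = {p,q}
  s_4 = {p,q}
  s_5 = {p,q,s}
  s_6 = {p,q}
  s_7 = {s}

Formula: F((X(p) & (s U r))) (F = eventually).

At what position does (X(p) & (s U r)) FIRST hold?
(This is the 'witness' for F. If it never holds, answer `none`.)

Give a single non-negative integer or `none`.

s_0={p,q,s}: (X(p) & (s U r))=True X(p)=True p=True (s U r)=True s=True r=False
s_1={p,q,r}: (X(p) & (s U r))=False X(p)=False p=True (s U r)=True s=False r=True
s_2={}: (X(p) & (s U r))=False X(p)=True p=False (s U r)=False s=False r=False
s_3={p,q}: (X(p) & (s U r))=False X(p)=True p=True (s U r)=False s=False r=False
s_4={p,q}: (X(p) & (s U r))=False X(p)=True p=True (s U r)=False s=False r=False
s_5={p,q,s}: (X(p) & (s U r))=False X(p)=True p=True (s U r)=False s=True r=False
s_6={p,q}: (X(p) & (s U r))=False X(p)=False p=True (s U r)=False s=False r=False
s_7={s}: (X(p) & (s U r))=False X(p)=False p=False (s U r)=False s=True r=False
F((X(p) & (s U r))) holds; first witness at position 0.

Answer: 0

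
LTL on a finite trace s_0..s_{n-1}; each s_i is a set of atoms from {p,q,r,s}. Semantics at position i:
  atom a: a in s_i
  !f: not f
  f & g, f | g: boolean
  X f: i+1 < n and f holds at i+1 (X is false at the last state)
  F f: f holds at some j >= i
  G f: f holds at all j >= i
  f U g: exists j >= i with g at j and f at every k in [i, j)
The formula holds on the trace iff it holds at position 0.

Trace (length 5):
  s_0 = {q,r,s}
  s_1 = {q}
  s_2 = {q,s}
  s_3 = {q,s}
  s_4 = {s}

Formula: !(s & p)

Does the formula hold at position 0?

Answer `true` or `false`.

Answer: true

Derivation:
s_0={q,r,s}: !(s & p)=True (s & p)=False s=True p=False
s_1={q}: !(s & p)=True (s & p)=False s=False p=False
s_2={q,s}: !(s & p)=True (s & p)=False s=True p=False
s_3={q,s}: !(s & p)=True (s & p)=False s=True p=False
s_4={s}: !(s & p)=True (s & p)=False s=True p=False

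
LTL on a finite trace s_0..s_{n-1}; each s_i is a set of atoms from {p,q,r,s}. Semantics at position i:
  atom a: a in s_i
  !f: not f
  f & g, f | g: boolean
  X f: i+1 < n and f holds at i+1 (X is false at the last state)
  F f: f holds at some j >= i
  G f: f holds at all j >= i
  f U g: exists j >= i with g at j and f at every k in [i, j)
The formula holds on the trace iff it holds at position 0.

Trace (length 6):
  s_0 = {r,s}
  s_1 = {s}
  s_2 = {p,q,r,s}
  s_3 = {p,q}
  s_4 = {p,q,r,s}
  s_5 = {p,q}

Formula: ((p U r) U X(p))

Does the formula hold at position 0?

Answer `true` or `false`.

s_0={r,s}: ((p U r) U X(p))=True (p U r)=True p=False r=True X(p)=False
s_1={s}: ((p U r) U X(p))=True (p U r)=False p=False r=False X(p)=True
s_2={p,q,r,s}: ((p U r) U X(p))=True (p U r)=True p=True r=True X(p)=True
s_3={p,q}: ((p U r) U X(p))=True (p U r)=True p=True r=False X(p)=True
s_4={p,q,r,s}: ((p U r) U X(p))=True (p U r)=True p=True r=True X(p)=True
s_5={p,q}: ((p U r) U X(p))=False (p U r)=False p=True r=False X(p)=False

Answer: true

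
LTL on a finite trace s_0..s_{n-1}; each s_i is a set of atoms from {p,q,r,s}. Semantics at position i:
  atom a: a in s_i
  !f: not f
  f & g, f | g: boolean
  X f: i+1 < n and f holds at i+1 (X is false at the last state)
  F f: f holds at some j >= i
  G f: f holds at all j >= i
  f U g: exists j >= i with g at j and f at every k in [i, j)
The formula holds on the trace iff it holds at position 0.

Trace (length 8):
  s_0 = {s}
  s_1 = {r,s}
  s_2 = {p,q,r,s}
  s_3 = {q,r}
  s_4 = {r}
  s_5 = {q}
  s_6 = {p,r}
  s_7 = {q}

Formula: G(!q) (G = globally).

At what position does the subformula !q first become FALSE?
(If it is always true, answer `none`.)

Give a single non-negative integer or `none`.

Answer: 2

Derivation:
s_0={s}: !q=True q=False
s_1={r,s}: !q=True q=False
s_2={p,q,r,s}: !q=False q=True
s_3={q,r}: !q=False q=True
s_4={r}: !q=True q=False
s_5={q}: !q=False q=True
s_6={p,r}: !q=True q=False
s_7={q}: !q=False q=True
G(!q) holds globally = False
First violation at position 2.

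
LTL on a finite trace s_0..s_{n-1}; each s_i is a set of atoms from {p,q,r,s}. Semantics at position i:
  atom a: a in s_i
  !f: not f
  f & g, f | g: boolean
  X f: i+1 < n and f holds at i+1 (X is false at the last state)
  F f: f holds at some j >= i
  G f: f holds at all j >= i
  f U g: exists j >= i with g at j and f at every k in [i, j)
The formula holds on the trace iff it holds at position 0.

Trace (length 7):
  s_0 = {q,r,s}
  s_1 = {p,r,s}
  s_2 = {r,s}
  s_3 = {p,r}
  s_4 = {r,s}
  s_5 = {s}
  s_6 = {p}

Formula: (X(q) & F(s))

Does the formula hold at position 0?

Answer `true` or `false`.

Answer: false

Derivation:
s_0={q,r,s}: (X(q) & F(s))=False X(q)=False q=True F(s)=True s=True
s_1={p,r,s}: (X(q) & F(s))=False X(q)=False q=False F(s)=True s=True
s_2={r,s}: (X(q) & F(s))=False X(q)=False q=False F(s)=True s=True
s_3={p,r}: (X(q) & F(s))=False X(q)=False q=False F(s)=True s=False
s_4={r,s}: (X(q) & F(s))=False X(q)=False q=False F(s)=True s=True
s_5={s}: (X(q) & F(s))=False X(q)=False q=False F(s)=True s=True
s_6={p}: (X(q) & F(s))=False X(q)=False q=False F(s)=False s=False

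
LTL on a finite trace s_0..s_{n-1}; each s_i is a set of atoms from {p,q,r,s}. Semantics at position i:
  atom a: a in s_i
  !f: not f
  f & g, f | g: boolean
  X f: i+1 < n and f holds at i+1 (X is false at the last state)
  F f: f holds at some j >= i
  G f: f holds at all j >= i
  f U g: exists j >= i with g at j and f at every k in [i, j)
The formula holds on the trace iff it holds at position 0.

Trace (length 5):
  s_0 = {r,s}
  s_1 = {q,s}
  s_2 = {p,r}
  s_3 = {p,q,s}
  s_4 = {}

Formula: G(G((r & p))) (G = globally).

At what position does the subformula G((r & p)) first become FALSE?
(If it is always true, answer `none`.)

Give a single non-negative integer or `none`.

s_0={r,s}: G((r & p))=False (r & p)=False r=True p=False
s_1={q,s}: G((r & p))=False (r & p)=False r=False p=False
s_2={p,r}: G((r & p))=False (r & p)=True r=True p=True
s_3={p,q,s}: G((r & p))=False (r & p)=False r=False p=True
s_4={}: G((r & p))=False (r & p)=False r=False p=False
G(G((r & p))) holds globally = False
First violation at position 0.

Answer: 0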